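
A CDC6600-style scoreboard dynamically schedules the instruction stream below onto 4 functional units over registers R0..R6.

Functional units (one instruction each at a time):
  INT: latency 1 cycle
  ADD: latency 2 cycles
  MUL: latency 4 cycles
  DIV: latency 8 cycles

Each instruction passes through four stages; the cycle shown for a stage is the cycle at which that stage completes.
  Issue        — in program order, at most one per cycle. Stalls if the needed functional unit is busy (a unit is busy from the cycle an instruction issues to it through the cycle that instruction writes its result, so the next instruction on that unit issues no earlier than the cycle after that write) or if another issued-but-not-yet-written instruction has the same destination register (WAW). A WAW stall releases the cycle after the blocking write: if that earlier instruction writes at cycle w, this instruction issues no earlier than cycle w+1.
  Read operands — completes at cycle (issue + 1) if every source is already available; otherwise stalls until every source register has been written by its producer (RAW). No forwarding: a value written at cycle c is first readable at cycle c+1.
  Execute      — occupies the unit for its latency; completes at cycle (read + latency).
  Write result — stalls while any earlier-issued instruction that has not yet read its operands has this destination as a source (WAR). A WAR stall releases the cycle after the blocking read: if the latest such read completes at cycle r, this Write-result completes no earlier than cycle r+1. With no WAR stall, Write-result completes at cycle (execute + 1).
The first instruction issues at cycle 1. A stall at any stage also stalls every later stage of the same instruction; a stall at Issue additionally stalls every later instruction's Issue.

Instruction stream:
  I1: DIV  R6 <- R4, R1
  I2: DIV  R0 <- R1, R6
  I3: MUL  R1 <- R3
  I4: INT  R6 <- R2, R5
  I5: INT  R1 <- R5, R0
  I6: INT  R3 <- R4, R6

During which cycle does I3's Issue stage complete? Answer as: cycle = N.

cycle = 13

t=1  I1→DIV
t=2  I1 RO
t=10  I1 EX
t=11  I1 WR R6
t=12  I2→DIV
t=13  I2 RO · I3→MUL
t=14  I3 RO · I4→INT
t=15  I4 RO
t=16  I4 EX
t=17  I4 WR R6
t=18  I3 EX
t=19  I3 WR R1
t=20  I5→INT
t=21  I2 EX
t=22  I2 WR R0
t=23  I5 RO
t=24  I5 EX
t=25  I5 WR R1
t=26  I6→INT
t=27  I6 RO
t=28  I6 EX
t=29  I6 WR R3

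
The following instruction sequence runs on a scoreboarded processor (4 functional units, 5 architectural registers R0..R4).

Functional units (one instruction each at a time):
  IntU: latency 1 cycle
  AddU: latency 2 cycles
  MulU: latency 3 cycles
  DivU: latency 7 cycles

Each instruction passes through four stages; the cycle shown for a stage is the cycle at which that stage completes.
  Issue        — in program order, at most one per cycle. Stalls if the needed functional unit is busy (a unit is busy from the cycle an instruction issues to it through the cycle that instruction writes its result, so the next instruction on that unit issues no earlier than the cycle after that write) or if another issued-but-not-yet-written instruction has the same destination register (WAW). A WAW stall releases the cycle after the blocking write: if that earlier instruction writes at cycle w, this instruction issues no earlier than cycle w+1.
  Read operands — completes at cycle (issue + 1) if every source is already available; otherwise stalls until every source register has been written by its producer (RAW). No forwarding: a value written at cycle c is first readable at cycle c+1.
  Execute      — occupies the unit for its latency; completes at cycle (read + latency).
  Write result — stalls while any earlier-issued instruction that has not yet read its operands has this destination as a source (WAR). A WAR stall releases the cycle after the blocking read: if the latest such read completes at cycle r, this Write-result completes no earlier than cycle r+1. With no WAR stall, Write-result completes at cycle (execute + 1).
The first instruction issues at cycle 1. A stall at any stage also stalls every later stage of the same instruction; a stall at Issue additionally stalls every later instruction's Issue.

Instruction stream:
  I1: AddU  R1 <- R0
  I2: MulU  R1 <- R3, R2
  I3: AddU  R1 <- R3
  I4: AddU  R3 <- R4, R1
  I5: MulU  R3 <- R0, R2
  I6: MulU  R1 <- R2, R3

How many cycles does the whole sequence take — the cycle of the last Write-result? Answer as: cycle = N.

[I1] 1/2/4/5
[I2] 6/7/10/11  (WAW R1: wait I1 write@5)
[I3] 12/13/15/16  (WAW R1: wait I2 write@11)
[I4] 17/18/20/21  (struct: AddU busy until I3 writes@16)
[I5] 22/23/26/27  (WAW R3: wait I4 write@21)
[I6] 28/29/32/33  (struct: MulU busy until I5 writes@27)

cycle = 33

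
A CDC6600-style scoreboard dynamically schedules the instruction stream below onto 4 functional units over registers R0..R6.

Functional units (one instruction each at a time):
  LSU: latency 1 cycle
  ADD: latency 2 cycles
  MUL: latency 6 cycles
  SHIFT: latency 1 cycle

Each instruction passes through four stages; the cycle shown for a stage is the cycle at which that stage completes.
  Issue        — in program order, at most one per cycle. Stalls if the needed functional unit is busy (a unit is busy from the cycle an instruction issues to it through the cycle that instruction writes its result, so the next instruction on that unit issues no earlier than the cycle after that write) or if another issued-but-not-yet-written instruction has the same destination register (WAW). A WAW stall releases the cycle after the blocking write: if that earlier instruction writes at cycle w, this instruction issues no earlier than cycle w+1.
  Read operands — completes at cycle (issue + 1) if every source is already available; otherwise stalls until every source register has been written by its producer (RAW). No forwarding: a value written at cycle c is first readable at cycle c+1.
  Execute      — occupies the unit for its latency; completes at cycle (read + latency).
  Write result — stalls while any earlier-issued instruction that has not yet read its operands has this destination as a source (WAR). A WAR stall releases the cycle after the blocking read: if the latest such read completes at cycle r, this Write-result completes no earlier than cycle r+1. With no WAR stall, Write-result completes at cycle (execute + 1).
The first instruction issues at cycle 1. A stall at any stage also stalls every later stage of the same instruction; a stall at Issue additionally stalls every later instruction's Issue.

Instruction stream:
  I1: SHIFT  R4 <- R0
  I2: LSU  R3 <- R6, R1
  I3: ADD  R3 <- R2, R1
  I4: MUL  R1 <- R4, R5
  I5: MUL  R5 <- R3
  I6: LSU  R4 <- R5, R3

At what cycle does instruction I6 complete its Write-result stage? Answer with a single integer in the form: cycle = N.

t=1  issue I1 (SHIFT)
t=2  I1 read-ops; issue I2 (LSU)
t=3  I1 finished on SHIFT; I2 read-ops
t=4  I1→R4; I2 finished on LSU
t=5  I2→R3
t=6  issue I3 (ADD)
t=7  I3 read-ops; issue I4 (MUL)
t=8  I4 read-ops
t=9  I3 finished on ADD
t=10  I3→R3
t=14  I4 finished on MUL
t=15  I4→R1
t=16  issue I5 (MUL)
t=17  I5 read-ops; issue I6 (LSU)
t=23  I5 finished on MUL
t=24  I5→R5
t=25  I6 read-ops
t=26  I6 finished on LSU
t=27  I6→R4

cycle = 27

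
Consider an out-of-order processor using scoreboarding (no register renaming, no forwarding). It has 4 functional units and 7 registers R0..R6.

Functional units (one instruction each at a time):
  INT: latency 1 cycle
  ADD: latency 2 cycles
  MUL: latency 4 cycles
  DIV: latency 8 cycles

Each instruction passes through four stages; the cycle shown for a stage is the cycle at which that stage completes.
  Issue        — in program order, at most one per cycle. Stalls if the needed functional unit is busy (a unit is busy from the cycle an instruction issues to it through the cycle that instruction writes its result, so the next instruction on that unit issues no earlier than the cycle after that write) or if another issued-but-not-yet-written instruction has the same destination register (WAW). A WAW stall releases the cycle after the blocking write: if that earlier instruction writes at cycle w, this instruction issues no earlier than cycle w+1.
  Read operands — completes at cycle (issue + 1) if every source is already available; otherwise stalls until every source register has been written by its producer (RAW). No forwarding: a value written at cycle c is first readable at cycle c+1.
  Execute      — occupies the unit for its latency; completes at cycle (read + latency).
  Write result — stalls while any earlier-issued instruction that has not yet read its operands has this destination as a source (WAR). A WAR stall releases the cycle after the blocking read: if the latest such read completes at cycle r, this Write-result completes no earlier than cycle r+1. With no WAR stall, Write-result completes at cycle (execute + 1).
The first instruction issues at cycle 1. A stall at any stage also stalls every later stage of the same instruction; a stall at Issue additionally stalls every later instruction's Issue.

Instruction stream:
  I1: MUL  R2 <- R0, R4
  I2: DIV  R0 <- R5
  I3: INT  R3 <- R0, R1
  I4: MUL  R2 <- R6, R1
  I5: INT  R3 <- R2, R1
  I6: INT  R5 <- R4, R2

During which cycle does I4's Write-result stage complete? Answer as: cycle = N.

cycle = 14

I1  is:1  ro:2  ex:6  wr:7
I2  is:2  ro:3  ex:11  wr:12
I3  is:3  ro:13  ex:14  wr:15  — RAW R0: wait I2 write@12
I4  is:8  ro:9  ex:13  wr:14  — struct: MUL busy until I1 writes@7
I5  is:16  ro:17  ex:18  wr:19  — struct: INT busy until I3 writes@15
I6  is:20  ro:21  ex:22  wr:23  — struct: INT busy until I5 writes@19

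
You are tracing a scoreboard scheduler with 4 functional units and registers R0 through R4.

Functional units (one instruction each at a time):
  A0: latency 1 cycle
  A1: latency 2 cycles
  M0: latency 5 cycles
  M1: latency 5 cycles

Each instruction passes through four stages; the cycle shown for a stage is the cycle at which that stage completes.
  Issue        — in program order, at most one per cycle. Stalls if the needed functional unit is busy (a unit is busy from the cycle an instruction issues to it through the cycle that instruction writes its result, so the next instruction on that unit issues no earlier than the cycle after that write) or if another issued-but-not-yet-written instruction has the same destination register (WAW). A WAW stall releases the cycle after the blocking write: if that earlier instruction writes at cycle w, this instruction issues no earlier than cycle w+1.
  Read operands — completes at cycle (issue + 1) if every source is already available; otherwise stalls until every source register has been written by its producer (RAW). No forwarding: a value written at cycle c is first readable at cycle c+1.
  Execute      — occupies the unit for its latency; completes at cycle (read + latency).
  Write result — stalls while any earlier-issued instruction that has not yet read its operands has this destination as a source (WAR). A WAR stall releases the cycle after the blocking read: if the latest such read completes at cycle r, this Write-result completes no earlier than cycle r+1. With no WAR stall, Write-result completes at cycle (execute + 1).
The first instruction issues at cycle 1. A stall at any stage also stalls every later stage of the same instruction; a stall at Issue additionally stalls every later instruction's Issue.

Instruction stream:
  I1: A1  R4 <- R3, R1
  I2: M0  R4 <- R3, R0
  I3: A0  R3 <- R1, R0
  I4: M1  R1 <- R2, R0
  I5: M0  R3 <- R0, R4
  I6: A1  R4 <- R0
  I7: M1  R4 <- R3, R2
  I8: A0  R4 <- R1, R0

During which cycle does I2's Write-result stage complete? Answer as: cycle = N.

[1] issue I1 (A1)
[2] I1 read-ops
[4] I1 finished on A1
[5] I1→R4
[6] issue I2 (M0)
[7] I2 read-ops, issue I3 (A0)
[8] I3 read-ops, issue I4 (M1)
[9] I3 finished on A0, I4 read-ops
[10] I3→R3
[12] I2 finished on M0
[13] I2→R4
[14] I4 finished on M1, issue I5 (M0)
[15] I4→R1, I5 read-ops, issue I6 (A1)
[16] I6 read-ops
[18] I6 finished on A1
[19] I6→R4
[20] I5 finished on M0, issue I7 (M1)
[21] I5→R3
[22] I7 read-ops
[27] I7 finished on M1
[28] I7→R4
[29] issue I8 (A0)
[30] I8 read-ops
[31] I8 finished on A0
[32] I8→R4

cycle = 13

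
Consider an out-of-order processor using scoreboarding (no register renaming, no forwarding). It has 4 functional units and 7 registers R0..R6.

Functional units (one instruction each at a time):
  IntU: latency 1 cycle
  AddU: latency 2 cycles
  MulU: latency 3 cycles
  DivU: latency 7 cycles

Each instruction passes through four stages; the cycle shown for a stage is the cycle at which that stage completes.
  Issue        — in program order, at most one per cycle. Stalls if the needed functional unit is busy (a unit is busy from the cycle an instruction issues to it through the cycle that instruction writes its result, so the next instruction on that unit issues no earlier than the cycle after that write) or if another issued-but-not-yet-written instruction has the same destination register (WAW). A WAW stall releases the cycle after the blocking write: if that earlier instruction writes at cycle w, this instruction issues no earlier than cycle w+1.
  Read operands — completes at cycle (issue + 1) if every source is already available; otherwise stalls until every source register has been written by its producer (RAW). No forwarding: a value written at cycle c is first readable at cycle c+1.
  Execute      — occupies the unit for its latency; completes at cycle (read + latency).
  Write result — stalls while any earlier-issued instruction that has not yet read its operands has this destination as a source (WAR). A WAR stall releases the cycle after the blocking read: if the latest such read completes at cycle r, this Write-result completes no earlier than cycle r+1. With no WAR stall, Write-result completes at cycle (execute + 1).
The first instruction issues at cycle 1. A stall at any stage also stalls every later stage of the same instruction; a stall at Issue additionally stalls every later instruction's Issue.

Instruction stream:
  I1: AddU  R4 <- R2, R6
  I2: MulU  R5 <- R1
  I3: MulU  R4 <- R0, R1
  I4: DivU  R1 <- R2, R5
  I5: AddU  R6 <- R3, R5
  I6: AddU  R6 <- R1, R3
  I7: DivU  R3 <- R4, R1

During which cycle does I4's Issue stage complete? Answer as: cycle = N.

  I1 | 1 | 2 | 4 | 5
  I2 | 2 | 3 | 6 | 7
  I3 | 8 | 9 | 12 | 13   struct: MulU busy until I2 writes@7
  I4 | 9 | 10 | 17 | 18
  I5 | 10 | 11 | 13 | 14
  I6 | 15 | 19 | 21 | 22   struct: AddU busy until I5 writes@14 · RAW R1: wait I4 write@18
  I7 | 19 | 20 | 27 | 28   struct: DivU busy until I4 writes@18

cycle = 9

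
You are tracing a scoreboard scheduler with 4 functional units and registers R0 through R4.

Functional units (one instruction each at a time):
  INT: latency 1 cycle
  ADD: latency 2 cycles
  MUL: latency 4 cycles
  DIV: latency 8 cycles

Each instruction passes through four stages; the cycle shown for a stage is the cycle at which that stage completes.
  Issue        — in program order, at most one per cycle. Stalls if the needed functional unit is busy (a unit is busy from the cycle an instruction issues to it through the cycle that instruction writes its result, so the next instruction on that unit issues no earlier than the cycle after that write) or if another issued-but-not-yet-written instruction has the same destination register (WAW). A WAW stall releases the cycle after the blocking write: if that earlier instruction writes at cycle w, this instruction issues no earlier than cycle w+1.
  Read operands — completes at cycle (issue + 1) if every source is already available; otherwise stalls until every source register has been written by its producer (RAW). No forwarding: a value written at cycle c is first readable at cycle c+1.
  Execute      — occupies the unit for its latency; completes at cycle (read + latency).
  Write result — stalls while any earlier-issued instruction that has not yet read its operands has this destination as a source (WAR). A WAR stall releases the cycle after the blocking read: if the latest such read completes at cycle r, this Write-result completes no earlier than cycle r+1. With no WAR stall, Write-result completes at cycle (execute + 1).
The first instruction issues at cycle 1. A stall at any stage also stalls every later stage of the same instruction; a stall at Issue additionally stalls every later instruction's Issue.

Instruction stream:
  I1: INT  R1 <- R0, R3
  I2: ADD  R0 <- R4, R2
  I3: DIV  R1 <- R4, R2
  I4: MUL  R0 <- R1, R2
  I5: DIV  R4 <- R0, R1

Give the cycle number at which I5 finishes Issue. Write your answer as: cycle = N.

1) issue 1, read 2, done 3, write 4
2) issue 2, read 3, done 5, write 6
3) issue 5, read 6, done 14, write 15  <WAW R1: wait I1 write@4>
4) issue 7, read 16, done 20, write 21  <WAW R0: wait I2 write@6 / RAW R1: wait I3 write@15>
5) issue 16, read 22, done 30, write 31  <struct: DIV busy until I3 writes@15 / RAW R0: wait I4 write@21>

cycle = 16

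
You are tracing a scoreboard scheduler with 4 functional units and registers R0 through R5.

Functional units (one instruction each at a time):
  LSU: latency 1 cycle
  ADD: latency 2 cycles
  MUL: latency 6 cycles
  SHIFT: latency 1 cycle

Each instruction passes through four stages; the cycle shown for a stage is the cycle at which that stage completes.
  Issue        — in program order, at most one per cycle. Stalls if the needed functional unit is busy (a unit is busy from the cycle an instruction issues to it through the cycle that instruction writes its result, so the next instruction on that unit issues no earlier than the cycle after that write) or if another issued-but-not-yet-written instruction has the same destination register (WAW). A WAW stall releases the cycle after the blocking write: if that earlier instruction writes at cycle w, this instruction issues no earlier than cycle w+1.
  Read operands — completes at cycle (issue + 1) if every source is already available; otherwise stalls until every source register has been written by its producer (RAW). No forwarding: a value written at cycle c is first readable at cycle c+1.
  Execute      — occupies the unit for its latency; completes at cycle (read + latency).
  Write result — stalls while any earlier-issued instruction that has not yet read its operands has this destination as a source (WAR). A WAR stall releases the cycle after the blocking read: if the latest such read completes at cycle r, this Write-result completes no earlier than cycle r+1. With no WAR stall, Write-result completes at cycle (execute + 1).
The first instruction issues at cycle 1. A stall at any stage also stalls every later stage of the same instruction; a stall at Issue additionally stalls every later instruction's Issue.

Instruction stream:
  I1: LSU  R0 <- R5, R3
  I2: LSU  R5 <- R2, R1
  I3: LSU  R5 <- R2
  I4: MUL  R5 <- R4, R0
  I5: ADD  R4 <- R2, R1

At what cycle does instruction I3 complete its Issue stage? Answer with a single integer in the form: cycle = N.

cycle = 9

[I1] 1/2/3/4
[I2] 5/6/7/8  (struct: LSU busy until I1 writes@4)
[I3] 9/10/11/12  (struct: LSU busy until I2 writes@8)
[I4] 13/14/20/21  (WAW R5: wait I3 write@12)
[I5] 14/15/17/18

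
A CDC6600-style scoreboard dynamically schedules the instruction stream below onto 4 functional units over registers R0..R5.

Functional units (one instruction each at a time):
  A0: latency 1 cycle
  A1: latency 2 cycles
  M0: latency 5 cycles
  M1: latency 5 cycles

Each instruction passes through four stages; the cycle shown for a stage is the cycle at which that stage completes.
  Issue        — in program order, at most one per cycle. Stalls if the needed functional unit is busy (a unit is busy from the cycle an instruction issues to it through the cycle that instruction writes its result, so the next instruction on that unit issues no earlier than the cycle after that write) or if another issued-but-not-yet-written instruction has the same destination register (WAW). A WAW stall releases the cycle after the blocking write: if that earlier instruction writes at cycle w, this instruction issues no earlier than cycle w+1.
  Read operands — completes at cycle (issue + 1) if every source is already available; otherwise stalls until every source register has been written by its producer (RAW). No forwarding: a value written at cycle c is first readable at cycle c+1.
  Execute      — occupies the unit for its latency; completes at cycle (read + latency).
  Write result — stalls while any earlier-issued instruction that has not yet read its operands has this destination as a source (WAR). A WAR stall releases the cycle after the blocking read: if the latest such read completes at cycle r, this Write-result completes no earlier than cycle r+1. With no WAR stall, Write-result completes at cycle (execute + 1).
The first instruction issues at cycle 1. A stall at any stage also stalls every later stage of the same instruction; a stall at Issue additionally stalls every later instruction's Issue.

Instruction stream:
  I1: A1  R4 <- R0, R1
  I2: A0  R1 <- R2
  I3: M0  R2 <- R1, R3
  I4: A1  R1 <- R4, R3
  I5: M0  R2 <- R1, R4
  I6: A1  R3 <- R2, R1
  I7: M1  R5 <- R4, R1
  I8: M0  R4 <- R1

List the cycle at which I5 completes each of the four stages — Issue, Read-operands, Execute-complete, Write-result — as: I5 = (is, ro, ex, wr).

[1] I1 issues→A1
[2] I1 reads; I2 issues→A0
[3] I2 reads; I3 issues→M0
[4] I1 exec-done; I2 exec-done
[5] I1 writes R4; I2 writes R1
[6] I3 reads; I4 issues→A1
[7] I4 reads
[9] I4 exec-done
[10] I4 writes R1
[11] I3 exec-done
[12] I3 writes R2
[13] I5 issues→M0
[14] I5 reads; I6 issues→A1
[15] I7 issues→M1
[16] I7 reads
[19] I5 exec-done
[20] I5 writes R2
[21] I6 reads; I7 exec-done; I8 issues→M0
[22] I7 writes R5; I8 reads
[23] I6 exec-done
[24] I6 writes R3
[27] I8 exec-done
[28] I8 writes R4

I5 = (13, 14, 19, 20)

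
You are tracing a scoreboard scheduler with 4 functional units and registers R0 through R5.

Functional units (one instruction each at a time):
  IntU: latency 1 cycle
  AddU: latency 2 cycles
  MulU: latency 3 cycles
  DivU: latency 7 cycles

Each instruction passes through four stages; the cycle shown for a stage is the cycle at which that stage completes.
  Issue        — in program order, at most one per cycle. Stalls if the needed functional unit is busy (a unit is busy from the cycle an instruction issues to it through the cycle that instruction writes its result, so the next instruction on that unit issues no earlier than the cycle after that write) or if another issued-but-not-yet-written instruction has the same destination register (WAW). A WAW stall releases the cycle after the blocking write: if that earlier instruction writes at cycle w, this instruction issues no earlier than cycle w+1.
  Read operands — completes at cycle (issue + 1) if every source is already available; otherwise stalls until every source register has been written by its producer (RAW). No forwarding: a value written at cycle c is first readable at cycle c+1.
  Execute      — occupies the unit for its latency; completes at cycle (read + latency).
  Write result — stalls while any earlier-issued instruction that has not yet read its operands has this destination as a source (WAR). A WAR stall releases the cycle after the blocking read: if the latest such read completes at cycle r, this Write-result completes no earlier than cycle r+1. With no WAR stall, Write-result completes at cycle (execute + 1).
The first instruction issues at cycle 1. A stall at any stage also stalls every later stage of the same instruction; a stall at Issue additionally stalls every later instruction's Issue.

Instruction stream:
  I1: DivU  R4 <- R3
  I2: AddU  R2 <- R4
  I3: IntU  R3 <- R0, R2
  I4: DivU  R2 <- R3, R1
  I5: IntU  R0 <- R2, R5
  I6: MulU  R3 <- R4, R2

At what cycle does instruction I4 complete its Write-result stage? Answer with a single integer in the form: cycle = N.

cycle = 26

  I1 | 1 | 2 | 9 | 10
  I2 | 2 | 11 | 13 | 14   RAW R4: wait I1 write@10
  I3 | 3 | 15 | 16 | 17   RAW R2: wait I2 write@14
  I4 | 15 | 18 | 25 | 26   WAW R2: wait I2 write@14 · RAW R3: wait I3 write@17
  I5 | 18 | 27 | 28 | 29   struct: IntU busy until I3 writes@17 · RAW R2: wait I4 write@26
  I6 | 19 | 27 | 30 | 31   RAW R2: wait I4 write@26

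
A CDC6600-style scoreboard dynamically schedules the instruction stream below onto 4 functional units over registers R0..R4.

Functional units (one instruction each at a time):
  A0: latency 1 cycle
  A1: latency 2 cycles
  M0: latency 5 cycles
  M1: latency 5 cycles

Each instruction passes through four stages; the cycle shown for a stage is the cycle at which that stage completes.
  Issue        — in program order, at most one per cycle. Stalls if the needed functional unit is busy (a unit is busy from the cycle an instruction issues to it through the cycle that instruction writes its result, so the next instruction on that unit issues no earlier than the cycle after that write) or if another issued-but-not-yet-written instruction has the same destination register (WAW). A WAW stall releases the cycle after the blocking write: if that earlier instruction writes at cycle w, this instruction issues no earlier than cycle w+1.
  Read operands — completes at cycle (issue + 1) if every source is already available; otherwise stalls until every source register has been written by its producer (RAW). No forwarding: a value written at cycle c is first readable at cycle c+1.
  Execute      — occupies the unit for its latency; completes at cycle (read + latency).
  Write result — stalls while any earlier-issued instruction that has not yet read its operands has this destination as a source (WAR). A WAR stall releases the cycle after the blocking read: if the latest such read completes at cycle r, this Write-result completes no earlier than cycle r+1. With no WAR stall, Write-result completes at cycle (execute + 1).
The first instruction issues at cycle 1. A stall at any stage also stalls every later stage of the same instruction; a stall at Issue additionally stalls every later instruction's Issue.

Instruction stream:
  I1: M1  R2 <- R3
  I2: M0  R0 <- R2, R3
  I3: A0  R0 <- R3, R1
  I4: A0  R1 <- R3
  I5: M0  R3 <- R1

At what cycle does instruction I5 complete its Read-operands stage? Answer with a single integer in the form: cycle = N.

cycle 1: issue I1 (M1)
cycle 2: I1 read-ops, issue I2 (M0)
cycle 7: I1 finished on M1
cycle 8: I1→R2
cycle 9: I2 read-ops
cycle 14: I2 finished on M0
cycle 15: I2→R0
cycle 16: issue I3 (A0)
cycle 17: I3 read-ops
cycle 18: I3 finished on A0
cycle 19: I3→R0
cycle 20: issue I4 (A0)
cycle 21: I4 read-ops, issue I5 (M0)
cycle 22: I4 finished on A0
cycle 23: I4→R1
cycle 24: I5 read-ops
cycle 29: I5 finished on M0
cycle 30: I5→R3

cycle = 24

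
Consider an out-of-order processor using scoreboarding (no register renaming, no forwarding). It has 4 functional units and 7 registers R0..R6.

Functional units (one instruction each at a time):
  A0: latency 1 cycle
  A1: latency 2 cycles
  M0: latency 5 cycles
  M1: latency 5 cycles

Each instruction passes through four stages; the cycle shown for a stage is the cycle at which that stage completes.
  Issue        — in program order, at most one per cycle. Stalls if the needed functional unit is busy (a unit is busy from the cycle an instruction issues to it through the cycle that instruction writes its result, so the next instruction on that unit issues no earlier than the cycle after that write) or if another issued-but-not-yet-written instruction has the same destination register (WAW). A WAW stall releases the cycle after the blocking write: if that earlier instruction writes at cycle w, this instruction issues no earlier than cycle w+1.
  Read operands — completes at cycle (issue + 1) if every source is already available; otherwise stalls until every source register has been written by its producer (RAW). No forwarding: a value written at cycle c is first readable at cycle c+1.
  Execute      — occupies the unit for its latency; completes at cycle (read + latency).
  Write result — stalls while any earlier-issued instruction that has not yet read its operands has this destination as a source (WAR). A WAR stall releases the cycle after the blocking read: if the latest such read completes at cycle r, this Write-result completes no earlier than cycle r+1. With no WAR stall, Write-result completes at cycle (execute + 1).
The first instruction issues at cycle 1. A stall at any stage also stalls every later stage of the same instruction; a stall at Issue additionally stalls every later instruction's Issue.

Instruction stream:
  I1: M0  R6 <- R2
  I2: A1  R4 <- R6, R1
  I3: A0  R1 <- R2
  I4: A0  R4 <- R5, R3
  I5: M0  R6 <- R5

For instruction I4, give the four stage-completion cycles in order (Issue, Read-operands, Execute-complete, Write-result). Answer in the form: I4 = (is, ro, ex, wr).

I4 = (13, 14, 15, 16)

c1: I1 issues→M0
c2: I1 reads · I2 issues→A1
c3: I3 issues→A0
c4: I3 reads
c5: I3 exec-done
c7: I1 exec-done
c8: I1 writes R6
c9: I2 reads
c10: I3 writes R1
c11: I2 exec-done
c12: I2 writes R4
c13: I4 issues→A0
c14: I4 reads · I5 issues→M0
c15: I4 exec-done · I5 reads
c16: I4 writes R4
c20: I5 exec-done
c21: I5 writes R6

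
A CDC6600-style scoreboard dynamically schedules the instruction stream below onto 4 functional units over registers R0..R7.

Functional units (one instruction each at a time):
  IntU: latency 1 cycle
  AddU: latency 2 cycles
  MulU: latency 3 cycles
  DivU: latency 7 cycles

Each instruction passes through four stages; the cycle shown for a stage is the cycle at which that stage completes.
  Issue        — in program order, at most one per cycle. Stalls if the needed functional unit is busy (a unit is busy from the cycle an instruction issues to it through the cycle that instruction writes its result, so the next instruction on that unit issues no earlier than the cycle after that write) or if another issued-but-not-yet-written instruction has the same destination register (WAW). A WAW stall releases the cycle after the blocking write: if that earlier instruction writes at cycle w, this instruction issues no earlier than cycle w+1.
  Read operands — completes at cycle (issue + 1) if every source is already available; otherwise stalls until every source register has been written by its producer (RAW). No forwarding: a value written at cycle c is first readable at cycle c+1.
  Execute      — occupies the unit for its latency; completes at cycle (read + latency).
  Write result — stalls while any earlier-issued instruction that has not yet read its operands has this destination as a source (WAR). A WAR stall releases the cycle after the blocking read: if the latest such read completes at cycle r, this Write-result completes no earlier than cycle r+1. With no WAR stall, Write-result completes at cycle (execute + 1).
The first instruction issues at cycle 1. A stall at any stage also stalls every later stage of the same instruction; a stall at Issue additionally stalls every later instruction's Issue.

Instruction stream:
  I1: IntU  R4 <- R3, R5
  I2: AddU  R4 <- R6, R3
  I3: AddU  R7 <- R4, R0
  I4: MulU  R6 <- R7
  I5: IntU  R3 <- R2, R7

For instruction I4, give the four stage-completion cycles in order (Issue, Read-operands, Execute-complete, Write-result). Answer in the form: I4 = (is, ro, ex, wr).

I4 = (11, 15, 18, 19)

  I1 | 1 | 2 | 3 | 4
  I2 | 5 | 6 | 8 | 9   WAW R4: wait I1 write@4
  I3 | 10 | 11 | 13 | 14   struct: AddU busy until I2 writes@9
  I4 | 11 | 15 | 18 | 19   RAW R7: wait I3 write@14
  I5 | 12 | 15 | 16 | 17   RAW R7: wait I3 write@14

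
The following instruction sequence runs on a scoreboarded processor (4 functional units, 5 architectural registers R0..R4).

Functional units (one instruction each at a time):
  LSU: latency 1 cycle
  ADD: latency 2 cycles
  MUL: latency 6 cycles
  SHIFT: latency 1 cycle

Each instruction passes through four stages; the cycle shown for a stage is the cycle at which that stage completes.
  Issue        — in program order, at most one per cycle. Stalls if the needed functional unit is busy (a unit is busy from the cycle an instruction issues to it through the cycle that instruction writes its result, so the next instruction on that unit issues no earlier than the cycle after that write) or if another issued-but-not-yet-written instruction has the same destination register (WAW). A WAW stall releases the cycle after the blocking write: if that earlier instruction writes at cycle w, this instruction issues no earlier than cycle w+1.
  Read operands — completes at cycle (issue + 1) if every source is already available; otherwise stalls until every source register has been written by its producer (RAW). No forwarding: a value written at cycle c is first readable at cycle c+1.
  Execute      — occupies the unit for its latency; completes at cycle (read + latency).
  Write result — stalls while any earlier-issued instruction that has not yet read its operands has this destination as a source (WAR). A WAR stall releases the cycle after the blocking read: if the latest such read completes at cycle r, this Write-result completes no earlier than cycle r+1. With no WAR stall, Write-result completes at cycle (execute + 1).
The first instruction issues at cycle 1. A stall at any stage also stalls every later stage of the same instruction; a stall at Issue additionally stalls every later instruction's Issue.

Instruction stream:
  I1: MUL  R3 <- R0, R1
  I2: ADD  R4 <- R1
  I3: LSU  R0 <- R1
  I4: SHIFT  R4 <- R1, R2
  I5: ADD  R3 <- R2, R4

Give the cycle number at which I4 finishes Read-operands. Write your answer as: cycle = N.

  I1 | 1 | 2 | 8 | 9
  I2 | 2 | 3 | 5 | 6
  I3 | 3 | 4 | 5 | 6
  I4 | 7 | 8 | 9 | 10   WAW R4: wait I2 write@6
  I5 | 10 | 11 | 13 | 14   WAW R3: wait I1 write@9

cycle = 8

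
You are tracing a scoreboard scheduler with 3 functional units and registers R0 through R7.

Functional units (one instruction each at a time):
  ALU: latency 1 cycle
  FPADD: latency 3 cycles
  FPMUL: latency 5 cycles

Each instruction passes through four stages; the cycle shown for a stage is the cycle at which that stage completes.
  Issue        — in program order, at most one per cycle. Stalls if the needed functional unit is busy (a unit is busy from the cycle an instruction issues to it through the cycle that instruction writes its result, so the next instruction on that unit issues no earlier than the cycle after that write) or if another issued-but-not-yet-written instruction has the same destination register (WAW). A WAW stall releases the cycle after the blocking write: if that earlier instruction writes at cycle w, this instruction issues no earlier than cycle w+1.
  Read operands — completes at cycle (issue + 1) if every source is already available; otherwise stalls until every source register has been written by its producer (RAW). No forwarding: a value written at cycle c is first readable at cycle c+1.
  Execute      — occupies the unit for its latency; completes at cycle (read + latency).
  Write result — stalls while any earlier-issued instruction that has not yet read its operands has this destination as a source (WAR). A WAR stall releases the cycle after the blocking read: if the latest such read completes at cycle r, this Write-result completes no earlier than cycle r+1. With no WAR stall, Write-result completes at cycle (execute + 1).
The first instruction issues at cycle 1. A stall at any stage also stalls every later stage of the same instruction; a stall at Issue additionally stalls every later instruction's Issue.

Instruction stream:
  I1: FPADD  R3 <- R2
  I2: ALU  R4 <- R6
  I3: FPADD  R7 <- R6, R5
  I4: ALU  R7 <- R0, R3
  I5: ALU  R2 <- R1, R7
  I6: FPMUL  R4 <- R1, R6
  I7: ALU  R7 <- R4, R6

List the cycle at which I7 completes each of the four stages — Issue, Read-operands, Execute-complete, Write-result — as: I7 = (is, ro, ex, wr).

I7 = (21, 26, 27, 28)

  I1 | 1 | 2 | 5 | 6
  I2 | 2 | 3 | 4 | 5
  I3 | 7 | 8 | 11 | 12   struct: FPADD busy until I1 writes@6
  I4 | 13 | 14 | 15 | 16   WAW R7: wait I3 write@12
  I5 | 17 | 18 | 19 | 20   struct: ALU busy until I4 writes@16
  I6 | 18 | 19 | 24 | 25
  I7 | 21 | 26 | 27 | 28   struct: ALU busy until I5 writes@20 · RAW R4: wait I6 write@25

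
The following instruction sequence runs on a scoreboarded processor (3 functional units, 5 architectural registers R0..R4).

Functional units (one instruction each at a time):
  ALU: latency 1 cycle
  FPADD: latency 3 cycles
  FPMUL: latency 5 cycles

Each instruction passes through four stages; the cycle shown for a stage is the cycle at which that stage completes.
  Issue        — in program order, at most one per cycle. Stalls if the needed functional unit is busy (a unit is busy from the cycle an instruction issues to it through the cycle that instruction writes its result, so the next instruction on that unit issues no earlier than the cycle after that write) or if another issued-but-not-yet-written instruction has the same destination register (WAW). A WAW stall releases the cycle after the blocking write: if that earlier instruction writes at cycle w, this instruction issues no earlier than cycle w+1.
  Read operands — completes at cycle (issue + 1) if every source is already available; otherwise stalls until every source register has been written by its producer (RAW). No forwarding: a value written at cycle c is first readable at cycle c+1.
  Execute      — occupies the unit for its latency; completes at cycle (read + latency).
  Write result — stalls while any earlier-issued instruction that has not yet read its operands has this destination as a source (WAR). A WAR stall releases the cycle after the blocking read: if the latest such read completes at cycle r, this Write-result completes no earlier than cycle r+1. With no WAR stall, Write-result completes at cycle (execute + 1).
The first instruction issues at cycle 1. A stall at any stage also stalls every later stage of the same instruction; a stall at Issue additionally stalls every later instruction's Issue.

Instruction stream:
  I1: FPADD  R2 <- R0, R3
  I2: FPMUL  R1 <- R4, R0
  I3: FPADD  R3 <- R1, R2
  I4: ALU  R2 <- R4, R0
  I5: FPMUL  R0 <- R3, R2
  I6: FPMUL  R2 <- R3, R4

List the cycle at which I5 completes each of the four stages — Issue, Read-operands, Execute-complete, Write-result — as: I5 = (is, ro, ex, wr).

I5 = (10, 15, 20, 21)

[I1] 1/2/5/6
[I2] 2/3/8/9
[I3] 7/10/13/14  (struct: FPADD busy until I1 writes@6; RAW R1: wait I2 write@9)
[I4] 8/9/10/11
[I5] 10/15/20/21  (struct: FPMUL busy until I2 writes@9; RAW R3: wait I3 write@14)
[I6] 22/23/28/29  (struct: FPMUL busy until I5 writes@21)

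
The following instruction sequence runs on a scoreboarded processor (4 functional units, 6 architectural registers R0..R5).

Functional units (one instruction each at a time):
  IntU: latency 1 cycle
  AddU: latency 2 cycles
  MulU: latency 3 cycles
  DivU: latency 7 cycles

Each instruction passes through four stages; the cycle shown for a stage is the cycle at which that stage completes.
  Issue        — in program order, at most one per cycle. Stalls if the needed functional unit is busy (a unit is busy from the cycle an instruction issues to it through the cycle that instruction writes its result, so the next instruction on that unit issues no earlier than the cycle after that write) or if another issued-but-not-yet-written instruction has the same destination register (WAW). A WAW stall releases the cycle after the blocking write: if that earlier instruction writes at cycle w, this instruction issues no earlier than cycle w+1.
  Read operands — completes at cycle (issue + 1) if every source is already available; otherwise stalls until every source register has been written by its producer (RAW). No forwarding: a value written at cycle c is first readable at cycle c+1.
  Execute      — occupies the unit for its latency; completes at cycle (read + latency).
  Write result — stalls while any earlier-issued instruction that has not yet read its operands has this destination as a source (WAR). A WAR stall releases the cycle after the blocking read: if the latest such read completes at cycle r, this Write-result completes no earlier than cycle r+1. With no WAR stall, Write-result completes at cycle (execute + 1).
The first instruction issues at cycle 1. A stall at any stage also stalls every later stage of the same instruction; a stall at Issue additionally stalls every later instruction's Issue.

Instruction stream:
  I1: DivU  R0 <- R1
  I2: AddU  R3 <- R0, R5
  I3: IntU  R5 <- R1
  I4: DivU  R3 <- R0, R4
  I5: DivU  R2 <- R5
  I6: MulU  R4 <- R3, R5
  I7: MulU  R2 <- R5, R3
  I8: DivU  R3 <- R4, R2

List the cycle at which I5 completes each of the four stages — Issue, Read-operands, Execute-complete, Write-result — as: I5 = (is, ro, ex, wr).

I1  is:1  ro:2  ex:9  wr:10
I2  is:2  ro:11  ex:13  wr:14  — RAW R0: wait I1 write@10
I3  is:3  ro:4  ex:5  wr:12  — WAR R5: wait I2 read@11
I4  is:15  ro:16  ex:23  wr:24  — WAW R3: wait I2 write@14
I5  is:25  ro:26  ex:33  wr:34  — struct: DivU busy until I4 writes@24
I6  is:26  ro:27  ex:30  wr:31
I7  is:35  ro:36  ex:39  wr:40  — WAW R2: wait I5 write@34
I8  is:36  ro:41  ex:48  wr:49  — RAW R2: wait I7 write@40

I5 = (25, 26, 33, 34)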